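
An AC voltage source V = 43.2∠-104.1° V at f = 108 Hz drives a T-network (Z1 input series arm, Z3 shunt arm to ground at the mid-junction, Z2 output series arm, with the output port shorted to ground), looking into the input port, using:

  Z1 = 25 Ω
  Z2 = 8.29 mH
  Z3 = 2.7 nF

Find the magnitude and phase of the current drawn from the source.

Step 1 — Angular frequency: ω = 2π·f = 2π·108 = 678.6 rad/s.
Step 2 — Component impedances:
  Z1: Z = R = 25 Ω
  Z2: Z = jωL = j·678.6·0.00829 = 0 + j5.625 Ω
  Z3: Z = 1/(jωC) = -j/(ω·C) = 0 - j5.458e+05 Ω
Step 3 — With the output port shorted to ground, the output series arm Z2 runs from the junction to ground; the shunt arm Z3 also runs from the junction to ground. They appear in parallel: Z3 || Z2 = 0 + j5.626 Ω.
Step 4 — Series with input arm Z1: Z_in = Z1 + (Z3 || Z2) = 25 + j5.626 Ω = 25.63∠12.7° Ω.
Step 5 — Source phasor: V = 43.2∠-104.1° V = -10.52 - j41.9 V.
Step 6 — Ohm's law: I = V / Z_total = (-10.52 - j41.9) / (25 + j5.626) = -0.7596 - j1.505 A.
Step 7 — Convert to polar: |I| = 1.686 A, ∠I = -116.8°.

I = 1.686∠-116.8° A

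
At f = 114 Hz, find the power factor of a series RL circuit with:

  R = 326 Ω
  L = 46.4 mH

Step 1 — Angular frequency: ω = 2π·f = 2π·114 = 716.3 rad/s.
Step 2 — Component impedances:
  R: Z = R = 326 Ω
  L: Z = jωL = j·716.3·0.0464 = 0 + j33.24 Ω
Step 3 — Series combination: Z_total = R + L = 326 + j33.24 Ω = 327.7∠5.8° Ω.
Step 4 — Power factor: PF = cos(φ) = Re(Z)/|Z| = 326/327.7 = 0.9948.
Step 5 — Type: Im(Z) = 33.24 ⇒ lagging (phase φ = 5.8°).

PF = 0.9948 (lagging, φ = 5.8°)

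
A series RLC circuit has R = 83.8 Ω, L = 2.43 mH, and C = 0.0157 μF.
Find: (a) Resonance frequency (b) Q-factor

Step 1 — Resonance condition Im(Z)=0 gives ω₀ = 1/√(LC).
Step 2 — ω₀ = 1/√(0.00243·1.57e-08) = 1.619e+05 rad/s.
Step 3 — f₀ = ω₀/(2π) = 2.577e+04 Hz.
Step 4 — Series Q: Q = ω₀L/R = 1.619e+05·0.00243/83.8 = 4.695.

(a) f₀ = 2.577e+04 Hz  (b) Q = 4.695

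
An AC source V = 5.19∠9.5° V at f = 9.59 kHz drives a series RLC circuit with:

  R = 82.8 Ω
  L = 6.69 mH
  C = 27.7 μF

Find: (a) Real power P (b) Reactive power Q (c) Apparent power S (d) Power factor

Step 1 — Angular frequency: ω = 2π·f = 2π·9590 = 6.026e+04 rad/s.
Step 2 — Component impedances:
  R: Z = R = 82.8 Ω
  L: Z = jωL = j·6.026e+04·0.00669 = 0 + j403.1 Ω
  C: Z = 1/(jωC) = -j/(ω·C) = 0 - j0.5991 Ω
Step 3 — Series combination: Z_total = R + L + C = 82.8 + j402.5 Ω = 410.9∠78.4° Ω.
Step 4 — Source phasor: V = 5.19∠9.5° V = 5.119 + j0.8566 V.
Step 5 — Current: I = V / Z = 0.004552 - j0.01178 A = 0.01263∠-68.9° A.
Step 6 — Complex power: S = V·I* = 0.01321 + j0.0642 VA.
Step 7 — Real power: P = Re(S) = 0.01321 W.
Step 8 — Reactive power: Q = Im(S) = 0.0642 VAR.
Step 9 — Apparent power: |S| = 0.06555 VA.
Step 10 — Power factor: PF = P/|S| = 0.2015 (lagging).

(a) P = 0.01321 W  (b) Q = 0.0642 VAR  (c) S = 0.06555 VA  (d) PF = 0.2015 (lagging)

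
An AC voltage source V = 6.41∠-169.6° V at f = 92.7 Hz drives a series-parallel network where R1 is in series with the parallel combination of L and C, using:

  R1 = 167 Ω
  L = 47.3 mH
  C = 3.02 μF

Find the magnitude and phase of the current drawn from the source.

Step 1 — Angular frequency: ω = 2π·f = 2π·92.7 = 582.5 rad/s.
Step 2 — Component impedances:
  R1: Z = R = 167 Ω
  L: Z = jωL = j·582.5·0.0473 = 0 + j27.55 Ω
  C: Z = 1/(jωC) = -j/(ω·C) = 0 - j568.5 Ω
Step 3 — Parallel branch: L || C = 1/(1/L + 1/C) = 0 + j28.95 Ω.
Step 4 — Series with R1: Z_total = R1 + (L || C) = 167 + j28.95 Ω = 169.5∠9.8° Ω.
Step 5 — Source phasor: V = 6.41∠-169.6° V = -6.305 - j1.157 V.
Step 6 — Ohm's law: I = V / Z_total = (-6.305 - j1.157) / (167 + j28.95) = -0.03782 - j0.0003725 A.
Step 7 — Convert to polar: |I| = 0.03782 A, ∠I = -179.4°.

I = 0.03782∠-179.4° A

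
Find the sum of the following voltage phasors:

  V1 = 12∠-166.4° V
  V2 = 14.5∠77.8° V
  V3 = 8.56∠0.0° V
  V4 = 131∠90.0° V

Step 1 — Convert each phasor to rectangular form:
  V1 = 12·(cos(-166.4°) + j·sin(-166.4°)) = -11.66 - j2.822 V
  V2 = 14.5·(cos(77.8°) + j·sin(77.8°)) = 3.064 + j14.17 V
  V3 = 8.56·(cos(0.0°) + j·sin(0.0°)) = 8.56 V
  V4 = 131·(cos(90.0°) + j·sin(90.0°)) = 0 + j131 V
Step 2 — Sum components: V_total = -0.03932 + j142.4 V.
Step 3 — Convert to polar: |V_total| = 142.4 V, ∠V_total = 90.0°.

V_total = 142.4∠90.0° V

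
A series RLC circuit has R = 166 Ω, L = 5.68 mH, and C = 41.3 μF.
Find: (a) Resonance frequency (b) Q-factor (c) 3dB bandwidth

Step 1 — Resonance condition Im(Z)=0 gives ω₀ = 1/√(LC).
Step 2 — ω₀ = 1/√(0.00568·4.13e-05) = 2065 rad/s.
Step 3 — f₀ = ω₀/(2π) = 328.6 Hz.
Step 4 — Series Q: Q = ω₀L/R = 2065·0.00568/166 = 0.07065.
Step 5 — 3dB bandwidth: Δω = ω₀/Q = 2.923e+04 rad/s; BW = Δω/(2π) = 4651 Hz.

(a) f₀ = 328.6 Hz  (b) Q = 0.07065  (c) BW = 4651 Hz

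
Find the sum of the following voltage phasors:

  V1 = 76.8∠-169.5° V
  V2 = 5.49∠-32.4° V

Step 1 — Convert each phasor to rectangular form:
  V1 = 76.8·(cos(-169.5°) + j·sin(-169.5°)) = -75.51 - j14 V
  V2 = 5.49·(cos(-32.4°) + j·sin(-32.4°)) = 4.635 - j2.942 V
Step 2 — Sum components: V_total = -70.88 - j16.94 V.
Step 3 — Convert to polar: |V_total| = 72.87 V, ∠V_total = -166.6°.

V_total = 72.87∠-166.6° V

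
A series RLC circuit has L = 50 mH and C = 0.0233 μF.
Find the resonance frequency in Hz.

Step 1 — Resonance condition Im(Z)=0 gives ω₀ = 1/√(LC).
Step 2 — ω₀ = 1/√(0.05·2.33e-08) = 2.93e+04 rad/s.
Step 3 — f₀ = ω₀/(2π) = 4663 Hz.

f₀ = 4663 Hz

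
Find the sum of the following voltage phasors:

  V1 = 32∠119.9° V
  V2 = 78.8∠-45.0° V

Step 1 — Convert each phasor to rectangular form:
  V1 = 32·(cos(119.9°) + j·sin(119.9°)) = -15.95 + j27.74 V
  V2 = 78.8·(cos(-45.0°) + j·sin(-45.0°)) = 55.72 - j55.72 V
Step 2 — Sum components: V_total = 39.77 - j27.98 V.
Step 3 — Convert to polar: |V_total| = 48.62 V, ∠V_total = -35.1°.

V_total = 48.62∠-35.1° V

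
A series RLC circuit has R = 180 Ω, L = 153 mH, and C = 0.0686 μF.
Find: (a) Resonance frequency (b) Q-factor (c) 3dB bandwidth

Step 1 — Resonance: ω₀ = 1/√(LC) = 1/√(0.153·6.86e-08) = 9761 rad/s.
Step 2 — f₀ = ω₀/(2π) = 1554 Hz.
Step 3 — Series Q: Q = ω₀L/R = 9761·0.153/180 = 8.297.
Step 4 — Bandwidth: Δω = ω₀/Q = 1176 rad/s; BW = Δω/(2π) = 187.2 Hz.

(a) f₀ = 1554 Hz  (b) Q = 8.297  (c) BW = 187.2 Hz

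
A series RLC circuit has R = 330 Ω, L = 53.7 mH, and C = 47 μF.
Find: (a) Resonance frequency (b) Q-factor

Step 1 — Resonance condition Im(Z)=0 gives ω₀ = 1/√(LC).
Step 2 — ω₀ = 1/√(0.0537·4.7e-05) = 629.5 rad/s.
Step 3 — f₀ = ω₀/(2π) = 100.2 Hz.
Step 4 — Series Q: Q = ω₀L/R = 629.5·0.0537/330 = 0.1024.

(a) f₀ = 100.2 Hz  (b) Q = 0.1024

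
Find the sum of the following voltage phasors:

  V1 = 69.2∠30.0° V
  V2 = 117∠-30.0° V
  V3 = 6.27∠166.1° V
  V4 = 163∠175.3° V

Step 1 — Convert each phasor to rectangular form:
  V1 = 69.2·(cos(30.0°) + j·sin(30.0°)) = 59.93 + j34.6 V
  V2 = 117·(cos(-30.0°) + j·sin(-30.0°)) = 101.3 - j58.5 V
  V3 = 6.27·(cos(166.1°) + j·sin(166.1°)) = -6.086 + j1.506 V
  V4 = 163·(cos(175.3°) + j·sin(175.3°)) = -162.5 + j13.36 V
Step 2 — Sum components: V_total = -7.284 - j9.038 V.
Step 3 — Convert to polar: |V_total| = 11.61 V, ∠V_total = -128.9°.

V_total = 11.61∠-128.9° V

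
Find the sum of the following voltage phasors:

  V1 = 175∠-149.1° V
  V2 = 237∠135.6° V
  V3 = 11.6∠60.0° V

Step 1 — Convert each phasor to rectangular form:
  V1 = 175·(cos(-149.1°) + j·sin(-149.1°)) = -150.2 - j89.87 V
  V2 = 237·(cos(135.6°) + j·sin(135.6°)) = -169.3 + j165.8 V
  V3 = 11.6·(cos(60.0°) + j·sin(60.0°)) = 5.8 + j10.05 V
Step 2 — Sum components: V_total = -313.7 + j86 V.
Step 3 — Convert to polar: |V_total| = 325.3 V, ∠V_total = 164.7°.

V_total = 325.3∠164.7° V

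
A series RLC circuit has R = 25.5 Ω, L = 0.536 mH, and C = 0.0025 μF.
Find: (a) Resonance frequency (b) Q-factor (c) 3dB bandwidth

Step 1 — Resonance: ω₀ = 1/√(LC) = 1/√(0.000536·2.5e-09) = 8.639e+05 rad/s.
Step 2 — f₀ = ω₀/(2π) = 1.375e+05 Hz.
Step 3 — Series Q: Q = ω₀L/R = 8.639e+05·0.000536/25.5 = 18.16.
Step 4 — Bandwidth: Δω = ω₀/Q = 4.757e+04 rad/s; BW = Δω/(2π) = 7572 Hz.

(a) f₀ = 1.375e+05 Hz  (b) Q = 18.16  (c) BW = 7572 Hz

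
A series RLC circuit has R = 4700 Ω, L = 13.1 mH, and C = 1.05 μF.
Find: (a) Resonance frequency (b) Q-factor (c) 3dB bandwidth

Step 1 — Resonance: ω₀ = 1/√(LC) = 1/√(0.0131·1.05e-06) = 8526 rad/s.
Step 2 — f₀ = ω₀/(2π) = 1357 Hz.
Step 3 — Series Q: Q = ω₀L/R = 8526·0.0131/4700 = 0.02377.
Step 4 — Bandwidth: Δω = ω₀/Q = 3.588e+05 rad/s; BW = Δω/(2π) = 5.71e+04 Hz.

(a) f₀ = 1357 Hz  (b) Q = 0.02377  (c) BW = 5.71e+04 Hz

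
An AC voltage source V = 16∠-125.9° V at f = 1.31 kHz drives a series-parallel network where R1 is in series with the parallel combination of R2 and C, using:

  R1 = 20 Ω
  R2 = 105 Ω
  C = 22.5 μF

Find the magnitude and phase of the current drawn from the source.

Step 1 — Angular frequency: ω = 2π·f = 2π·1310 = 8231 rad/s.
Step 2 — Component impedances:
  R1: Z = R = 20 Ω
  R2: Z = R = 105 Ω
  C: Z = 1/(jωC) = -j/(ω·C) = 0 - j5.4 Ω
Step 3 — Parallel branch: R2 || C = 1/(1/R2 + 1/C) = 0.2769 - j5.385 Ω.
Step 4 — Series with R1: Z_total = R1 + (R2 || C) = 20.28 - j5.385 Ω = 20.98∠-14.9° Ω.
Step 5 — Source phasor: V = 16∠-125.9° V = -9.382 - j12.96 V.
Step 6 — Ohm's law: I = V / Z_total = (-9.382 - j12.96) / (20.28 - j5.385) = -0.2736 - j0.7119 A.
Step 7 — Convert to polar: |I| = 0.7626 A, ∠I = -111.0°.

I = 0.7626∠-111.0° A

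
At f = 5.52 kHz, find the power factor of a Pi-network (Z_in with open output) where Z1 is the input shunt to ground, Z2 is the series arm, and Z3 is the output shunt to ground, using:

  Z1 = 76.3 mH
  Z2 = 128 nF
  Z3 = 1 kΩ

Step 1 — Angular frequency: ω = 2π·f = 2π·5520 = 3.468e+04 rad/s.
Step 2 — Component impedances:
  Z1: Z = jωL = j·3.468e+04·0.0763 = 0 + j2646 Ω
  Z2: Z = 1/(jωC) = -j/(ω·C) = 0 - j225.3 Ω
  Z3: Z = R = 1000 Ω
Step 3 — With open output, the series arm Z2 and the output shunt Z3 appear in series to ground: Z2 + Z3 = 1000 - j225.3 Ω.
Step 4 — Parallel with input shunt Z1: Z_in = Z1 || (Z2 + Z3) = 1021 + j175.3 Ω = 1036∠9.7° Ω.
Step 5 — Power factor: PF = cos(φ) = Re(Z)/|Z| = 1020.61/1035.57 = 0.9856.
Step 6 — Type: Im(Z) = 175.3 ⇒ lagging (phase φ = 9.7°).

PF = 0.9856 (lagging, φ = 9.7°)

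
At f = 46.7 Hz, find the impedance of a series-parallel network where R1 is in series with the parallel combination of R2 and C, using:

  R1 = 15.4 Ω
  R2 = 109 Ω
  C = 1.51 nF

Step 1 — Angular frequency: ω = 2π·f = 2π·46.7 = 293.4 rad/s.
Step 2 — Component impedances:
  R1: Z = R = 15.4 Ω
  R2: Z = R = 109 Ω
  C: Z = 1/(jωC) = -j/(ω·C) = 0 - j2.257e+06 Ω
Step 3 — Parallel branch: R2 || C = 1/(1/R2 + 1/C) = 109 - j0.005264 Ω.
Step 4 — Series with R1: Z_total = R1 + (R2 || C) = 124.4 - j0.005264 Ω = 124.4∠-0.0° Ω.

Z = 124.4 - j0.005264 Ω = 124.4∠-0.0° Ω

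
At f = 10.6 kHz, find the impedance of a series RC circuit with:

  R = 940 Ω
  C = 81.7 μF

Step 1 — Angular frequency: ω = 2π·f = 2π·1.06e+04 = 6.66e+04 rad/s.
Step 2 — Component impedances:
  R: Z = R = 940 Ω
  C: Z = 1/(jωC) = -j/(ω·C) = 0 - j0.1838 Ω
Step 3 — Series combination: Z_total = R + C = 940 - j0.1838 Ω = 940∠-0.0° Ω.

Z = 940 - j0.1838 Ω = 940∠-0.0° Ω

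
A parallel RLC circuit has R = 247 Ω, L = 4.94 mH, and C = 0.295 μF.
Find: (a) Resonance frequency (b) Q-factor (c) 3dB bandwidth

Step 1 — Resonance: ω₀ = 1/√(LC) = 1/√(0.00494·2.95e-07) = 2.62e+04 rad/s.
Step 2 — f₀ = ω₀/(2π) = 4169 Hz.
Step 3 — Parallel Q: Q = R/(ω₀L) = 247/(2.62e+04·0.00494) = 1.909.
Step 4 — Bandwidth: Δω = ω₀/Q = 1.372e+04 rad/s; BW = Δω/(2π) = 2184 Hz.

(a) f₀ = 4169 Hz  (b) Q = 1.909  (c) BW = 2184 Hz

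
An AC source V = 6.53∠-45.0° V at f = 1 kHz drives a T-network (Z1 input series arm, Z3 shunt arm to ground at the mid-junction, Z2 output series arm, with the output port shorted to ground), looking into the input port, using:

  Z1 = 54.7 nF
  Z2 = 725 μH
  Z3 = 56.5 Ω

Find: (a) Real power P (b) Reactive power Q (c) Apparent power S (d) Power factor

Step 1 — Angular frequency: ω = 2π·f = 2π·1000 = 6283 rad/s.
Step 2 — Component impedances:
  Z1: Z = 1/(jωC) = -j/(ω·C) = 0 - j2910 Ω
  Z2: Z = jωL = j·6283·0.000725 = 0 + j4.555 Ω
  Z3: Z = R = 56.5 Ω
Step 3 — With the output port shorted to ground, the output series arm Z2 runs from the junction to ground; the shunt arm Z3 also runs from the junction to ground. They appear in parallel: Z3 || Z2 = 0.3649 + j4.526 Ω.
Step 4 — Series with input arm Z1: Z_in = Z1 + (Z3 || Z2) = 0.3649 - j2905 Ω = 2905∠-90.0° Ω.
Step 5 — Source phasor: V = 6.53∠-45.0° V = 4.617 - j4.617 V.
Step 6 — Current: I = V / Z = 0.00159 + j0.001589 A = 0.002248∠45.0° A.
Step 7 — Complex power: S = V·I* = 1.844e-06 - j0.01468 VA.
Step 8 — Real power: P = Re(S) = 1.844e-06 W.
Step 9 — Reactive power: Q = Im(S) = -0.01468 VAR.
Step 10 — Apparent power: |S| = 0.01468 VA.
Step 11 — Power factor: PF = P/|S| = 0.0001256 (leading).

(a) P = 1.844e-06 W  (b) Q = -0.01468 VAR  (c) S = 0.01468 VA  (d) PF = 0.0001256 (leading)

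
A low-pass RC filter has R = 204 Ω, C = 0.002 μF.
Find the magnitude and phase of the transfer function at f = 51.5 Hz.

Step 1 — Angular frequency: ω = 2π·51.5 = 323.6 rad/s.
Step 2 — Transfer function: H(jω) = 1/(1 + jωRC).
Step 3 — Denominator: 1 + jωRC = 1 + j·323.6·204·2e-09 = 1 + j0.000132.
Step 4 — H = 1 - j0.000132.
Step 5 — Magnitude: |H| = 1 (-0.0 dB); phase: φ = -0.0°.

|H| = 1 (-0.0 dB), φ = -0.0°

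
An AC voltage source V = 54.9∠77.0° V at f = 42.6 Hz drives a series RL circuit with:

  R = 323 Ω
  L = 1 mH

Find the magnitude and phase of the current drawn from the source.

Step 1 — Angular frequency: ω = 2π·f = 2π·42.6 = 267.7 rad/s.
Step 2 — Component impedances:
  R: Z = R = 323 Ω
  L: Z = jωL = j·267.7·0.001 = 0 + j0.2677 Ω
Step 3 — Series combination: Z_total = R + L = 323 + j0.2677 Ω = 323∠0.0° Ω.
Step 4 — Source phasor: V = 54.9∠77.0° V = 12.35 + j53.49 V.
Step 5 — Ohm's law: I = V / Z_total = (12.35 + j53.49) / (323 + j0.2677) = 0.03837 + j0.1656 A.
Step 6 — Convert to polar: |I| = 0.17 A, ∠I = 77.0°.

I = 0.17∠77.0° A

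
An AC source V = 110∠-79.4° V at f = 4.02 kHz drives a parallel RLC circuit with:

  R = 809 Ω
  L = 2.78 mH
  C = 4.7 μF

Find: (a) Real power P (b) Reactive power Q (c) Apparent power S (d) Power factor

Step 1 — Angular frequency: ω = 2π·f = 2π·4020 = 2.526e+04 rad/s.
Step 2 — Component impedances:
  R: Z = R = 809 Ω
  L: Z = jωL = j·2.526e+04·0.00278 = 0 + j70.22 Ω
  C: Z = 1/(jωC) = -j/(ω·C) = 0 - j8.424 Ω
Step 3 — Parallel combination: 1/Z_total = 1/R + 1/L + 1/C; Z_total = 0.1132 - j9.57 Ω = 9.571∠-89.3° Ω.
Step 4 — Source phasor: V = 110∠-79.4° V = 20.23 - j108.1 V.
Step 5 — Current: I = V / Z = 11.32 + j1.98 A = 11.49∠9.9° A.
Step 6 — Complex power: S = V·I* = 14.96 - j1264 VA.
Step 7 — Real power: P = Re(S) = 14.96 W.
Step 8 — Reactive power: Q = Im(S) = -1264 VAR.
Step 9 — Apparent power: |S| = 1264 VA.
Step 10 — Power factor: PF = P/|S| = 0.01183 (leading).

(a) P = 14.96 W  (b) Q = -1264 VAR  (c) S = 1264 VA  (d) PF = 0.01183 (leading)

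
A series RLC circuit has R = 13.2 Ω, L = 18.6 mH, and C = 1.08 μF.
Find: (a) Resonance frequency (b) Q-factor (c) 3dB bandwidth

Step 1 — Resonance condition Im(Z)=0 gives ω₀ = 1/√(LC).
Step 2 — ω₀ = 1/√(0.0186·1.08e-06) = 7056 rad/s.
Step 3 — f₀ = ω₀/(2π) = 1123 Hz.
Step 4 — Series Q: Q = ω₀L/R = 7056·0.0186/13.2 = 9.942.
Step 5 — 3dB bandwidth: Δω = ω₀/Q = 709.7 rad/s; BW = Δω/(2π) = 112.9 Hz.

(a) f₀ = 1123 Hz  (b) Q = 9.942  (c) BW = 112.9 Hz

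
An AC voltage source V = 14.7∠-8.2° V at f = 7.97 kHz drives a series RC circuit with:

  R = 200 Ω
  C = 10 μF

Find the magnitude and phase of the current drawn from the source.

Step 1 — Angular frequency: ω = 2π·f = 2π·7970 = 5.008e+04 rad/s.
Step 2 — Component impedances:
  R: Z = R = 200 Ω
  C: Z = 1/(jωC) = -j/(ω·C) = 0 - j1.997 Ω
Step 3 — Series combination: Z_total = R + C = 200 - j1.997 Ω = 200∠-0.6° Ω.
Step 4 — Source phasor: V = 14.7∠-8.2° V = 14.55 - j2.097 V.
Step 5 — Ohm's law: I = V / Z_total = (14.55 - j2.097) / (200 - j1.997) = 0.07285 - j0.009756 A.
Step 6 — Convert to polar: |I| = 0.0735 A, ∠I = -7.6°.

I = 0.0735∠-7.6° A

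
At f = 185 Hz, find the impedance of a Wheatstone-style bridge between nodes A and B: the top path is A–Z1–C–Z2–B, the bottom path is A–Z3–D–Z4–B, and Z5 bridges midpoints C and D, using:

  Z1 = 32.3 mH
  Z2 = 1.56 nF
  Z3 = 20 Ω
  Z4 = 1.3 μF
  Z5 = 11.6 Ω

Step 1 — Angular frequency: ω = 2π·f = 2π·185 = 1162 rad/s.
Step 2 — Component impedances:
  Z1: Z = jωL = j·1162·0.0323 = 0 + j37.55 Ω
  Z2: Z = 1/(jωC) = -j/(ω·C) = 0 - j5.515e+05 Ω
  Z3: Z = R = 20 Ω
  Z4: Z = 1/(jωC) = -j/(ω·C) = 0 - j661.8 Ω
  Z5: Z = R = 11.6 Ω
Step 3 — Bridge requires nodal analysis (the Z5 bridge couples midpoints C and D, so the two paths cannot be reduced to a simple series/parallel combination). Setting node B to ground and injecting 1 A at node A, the 3-node admittance system at A, C, D solves to V_A = Z_AB = 14.74 - j654.7 Ω = 654.9∠-88.7° Ω.

Z = 14.74 - j654.7 Ω = 654.9∠-88.7° Ω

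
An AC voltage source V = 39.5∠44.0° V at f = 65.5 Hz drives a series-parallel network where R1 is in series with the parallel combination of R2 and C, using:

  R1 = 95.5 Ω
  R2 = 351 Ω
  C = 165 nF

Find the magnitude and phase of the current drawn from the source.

Step 1 — Angular frequency: ω = 2π·f = 2π·65.5 = 411.5 rad/s.
Step 2 — Component impedances:
  R1: Z = R = 95.5 Ω
  R2: Z = R = 351 Ω
  C: Z = 1/(jωC) = -j/(ω·C) = 0 - j1.473e+04 Ω
Step 3 — Parallel branch: R2 || C = 1/(1/R2 + 1/C) = 350.8 - j8.361 Ω.
Step 4 — Series with R1: Z_total = R1 + (R2 || C) = 446.3 - j8.361 Ω = 446.4∠-1.1° Ω.
Step 5 — Source phasor: V = 39.5∠44.0° V = 28.41 + j27.44 V.
Step 6 — Ohm's law: I = V / Z_total = (28.41 + j27.44) / (446.3 - j8.361) = 0.06249 + j0.06265 A.
Step 7 — Convert to polar: |I| = 0.08849 A, ∠I = 45.1°.

I = 0.08849∠45.1° A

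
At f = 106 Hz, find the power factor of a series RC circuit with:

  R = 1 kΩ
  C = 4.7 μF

Step 1 — Angular frequency: ω = 2π·f = 2π·106 = 666 rad/s.
Step 2 — Component impedances:
  R: Z = R = 1000 Ω
  C: Z = 1/(jωC) = -j/(ω·C) = 0 - j319.5 Ω
Step 3 — Series combination: Z_total = R + C = 1000 - j319.5 Ω = 1050∠-17.7° Ω.
Step 4 — Power factor: PF = cos(φ) = Re(Z)/|Z| = 1000/1049.8 = 0.9526.
Step 5 — Type: Im(Z) = -319.5 ⇒ leading (phase φ = -17.7°).

PF = 0.9526 (leading, φ = -17.7°)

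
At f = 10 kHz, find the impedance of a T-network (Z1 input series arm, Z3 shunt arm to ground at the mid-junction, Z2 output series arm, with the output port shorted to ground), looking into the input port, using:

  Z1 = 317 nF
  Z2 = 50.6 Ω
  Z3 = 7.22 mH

Step 1 — Angular frequency: ω = 2π·f = 2π·1e+04 = 6.283e+04 rad/s.
Step 2 — Component impedances:
  Z1: Z = 1/(jωC) = -j/(ω·C) = 0 - j50.21 Ω
  Z2: Z = R = 50.6 Ω
  Z3: Z = jωL = j·6.283e+04·0.00722 = 0 + j453.6 Ω
Step 3 — With the output port shorted to ground, the output series arm Z2 runs from the junction to ground; the shunt arm Z3 also runs from the junction to ground. They appear in parallel: Z3 || Z2 = 49.98 + j5.575 Ω.
Step 4 — Series with input arm Z1: Z_in = Z1 + (Z3 || Z2) = 49.98 - j44.63 Ω = 67.01∠-41.8° Ω.

Z = 49.98 - j44.63 Ω = 67.01∠-41.8° Ω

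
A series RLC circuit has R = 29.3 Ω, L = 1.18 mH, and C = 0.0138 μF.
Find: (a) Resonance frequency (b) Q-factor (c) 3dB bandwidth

Step 1 — Resonance condition Im(Z)=0 gives ω₀ = 1/√(LC).
Step 2 — ω₀ = 1/√(0.00118·1.38e-08) = 2.478e+05 rad/s.
Step 3 — f₀ = ω₀/(2π) = 3.944e+04 Hz.
Step 4 — Series Q: Q = ω₀L/R = 2.478e+05·0.00118/29.3 = 9.98.
Step 5 — 3dB bandwidth: Δω = ω₀/Q = 2.483e+04 rad/s; BW = Δω/(2π) = 3952 Hz.

(a) f₀ = 3.944e+04 Hz  (b) Q = 9.98  (c) BW = 3952 Hz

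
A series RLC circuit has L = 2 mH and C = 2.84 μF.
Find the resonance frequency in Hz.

Step 1 — Resonance condition Im(Z)=0 gives ω₀ = 1/√(LC).
Step 2 — ω₀ = 1/√(0.002·2.84e-06) = 1.327e+04 rad/s.
Step 3 — f₀ = ω₀/(2π) = 2112 Hz.

f₀ = 2112 Hz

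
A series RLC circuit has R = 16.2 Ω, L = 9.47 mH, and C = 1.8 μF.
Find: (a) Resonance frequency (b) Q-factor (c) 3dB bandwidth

Step 1 — Resonance: ω₀ = 1/√(LC) = 1/√(0.00947·1.8e-06) = 7659 rad/s.
Step 2 — f₀ = ω₀/(2π) = 1219 Hz.
Step 3 — Series Q: Q = ω₀L/R = 7659·0.00947/16.2 = 4.477.
Step 4 — Bandwidth: Δω = ω₀/Q = 1711 rad/s; BW = Δω/(2π) = 272.3 Hz.

(a) f₀ = 1219 Hz  (b) Q = 4.477  (c) BW = 272.3 Hz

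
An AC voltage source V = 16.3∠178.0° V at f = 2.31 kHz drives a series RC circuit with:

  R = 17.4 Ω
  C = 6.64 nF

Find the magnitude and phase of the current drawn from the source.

Step 1 — Angular frequency: ω = 2π·f = 2π·2310 = 1.451e+04 rad/s.
Step 2 — Component impedances:
  R: Z = R = 17.4 Ω
  C: Z = 1/(jωC) = -j/(ω·C) = 0 - j1.038e+04 Ω
Step 3 — Series combination: Z_total = R + C = 17.4 - j1.038e+04 Ω = 1.038e+04∠-89.9° Ω.
Step 4 — Source phasor: V = 16.3∠178.0° V = -16.29 + j0.5689 V.
Step 5 — Ohm's law: I = V / Z_total = (-16.29 + j0.5689) / (17.4 - j1.038e+04) = -5.746e-05 - j0.00157 A.
Step 6 — Convert to polar: |I| = 0.001571 A, ∠I = -92.1°.

I = 0.001571∠-92.1° A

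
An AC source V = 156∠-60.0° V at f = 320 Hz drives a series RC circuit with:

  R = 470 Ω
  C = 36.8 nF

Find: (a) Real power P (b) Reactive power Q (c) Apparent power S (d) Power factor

Step 1 — Angular frequency: ω = 2π·f = 2π·320 = 2011 rad/s.
Step 2 — Component impedances:
  R: Z = R = 470 Ω
  C: Z = 1/(jωC) = -j/(ω·C) = 0 - j1.352e+04 Ω
Step 3 — Series combination: Z_total = R + C = 470 - j1.352e+04 Ω = 1.352e+04∠-88.0° Ω.
Step 4 — Source phasor: V = 156∠-60.0° V = 78 - j135.1 V.
Step 5 — Current: I = V / Z = 0.01018 + j0.005417 A = 0.01154∠28.0° A.
Step 6 — Complex power: S = V·I* = 0.06254 - j1.798 VA.
Step 7 — Real power: P = Re(S) = 0.06254 W.
Step 8 — Reactive power: Q = Im(S) = -1.798 VAR.
Step 9 — Apparent power: |S| = 1.8 VA.
Step 10 — Power factor: PF = P/|S| = 0.03475 (leading).

(a) P = 0.06254 W  (b) Q = -1.798 VAR  (c) S = 1.8 VA  (d) PF = 0.03475 (leading)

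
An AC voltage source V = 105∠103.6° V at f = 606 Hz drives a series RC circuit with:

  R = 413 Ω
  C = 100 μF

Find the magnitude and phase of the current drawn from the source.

Step 1 — Angular frequency: ω = 2π·f = 2π·606 = 3808 rad/s.
Step 2 — Component impedances:
  R: Z = R = 413 Ω
  C: Z = 1/(jωC) = -j/(ω·C) = 0 - j2.626 Ω
Step 3 — Series combination: Z_total = R + C = 413 - j2.626 Ω = 413∠-0.4° Ω.
Step 4 — Source phasor: V = 105∠103.6° V = -24.69 + j102.1 V.
Step 5 — Ohm's law: I = V / Z_total = (-24.69 + j102.1) / (413 - j2.626) = -0.06135 + j0.2467 A.
Step 6 — Convert to polar: |I| = 0.2542 A, ∠I = 104.0°.

I = 0.2542∠104.0° A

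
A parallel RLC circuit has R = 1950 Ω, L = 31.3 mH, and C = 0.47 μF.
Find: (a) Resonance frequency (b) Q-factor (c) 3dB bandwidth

Step 1 — Resonance: ω₀ = 1/√(LC) = 1/√(0.0313·4.7e-07) = 8245 rad/s.
Step 2 — f₀ = ω₀/(2π) = 1312 Hz.
Step 3 — Parallel Q: Q = R/(ω₀L) = 1950/(8245·0.0313) = 7.556.
Step 4 — Bandwidth: Δω = ω₀/Q = 1091 rad/s; BW = Δω/(2π) = 173.7 Hz.

(a) f₀ = 1312 Hz  (b) Q = 7.556  (c) BW = 173.7 Hz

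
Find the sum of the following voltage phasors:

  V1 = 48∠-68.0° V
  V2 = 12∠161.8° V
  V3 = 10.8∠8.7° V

Step 1 — Convert each phasor to rectangular form:
  V1 = 48·(cos(-68.0°) + j·sin(-68.0°)) = 17.98 - j44.5 V
  V2 = 12·(cos(161.8°) + j·sin(161.8°)) = -11.4 + j3.748 V
  V3 = 10.8·(cos(8.7°) + j·sin(8.7°)) = 10.68 + j1.634 V
Step 2 — Sum components: V_total = 17.26 - j39.12 V.
Step 3 — Convert to polar: |V_total| = 42.76 V, ∠V_total = -66.2°.

V_total = 42.76∠-66.2° V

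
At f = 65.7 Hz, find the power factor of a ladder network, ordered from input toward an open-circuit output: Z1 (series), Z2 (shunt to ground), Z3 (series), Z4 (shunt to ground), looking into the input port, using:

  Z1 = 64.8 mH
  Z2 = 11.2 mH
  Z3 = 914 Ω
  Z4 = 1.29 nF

Step 1 — Angular frequency: ω = 2π·f = 2π·65.7 = 412.8 rad/s.
Step 2 — Component impedances:
  Z1: Z = jωL = j·412.8·0.0648 = 0 + j26.75 Ω
  Z2: Z = jωL = j·412.8·0.0112 = 0 + j4.623 Ω
  Z3: Z = R = 914 Ω
  Z4: Z = 1/(jωC) = -j/(ω·C) = 0 - j1.878e+06 Ω
Step 3 — Ladder network (open output): work backward from the far end, alternating series and parallel combinations. Z_in = 0 + j31.37 Ω = 31.37∠90.0° Ω.
Step 4 — Power factor: PF = cos(φ) = Re(Z)/|Z| = 5.54e-09/31.37 = 1.766e-10.
Step 5 — Type: Im(Z) = 31.37 ⇒ lagging (phase φ = 90.0°).

PF = 1.766e-10 (lagging, φ = 90.0°)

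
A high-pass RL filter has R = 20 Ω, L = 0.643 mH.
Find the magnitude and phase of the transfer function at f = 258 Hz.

Step 1 — Angular frequency: ω = 2π·258 = 1621 rad/s.
Step 2 — Transfer function: H(jω) = jωL/(R + jωL).
Step 3 — Numerator jωL = j·1.042; denominator R + jωL = 20 + j1.042.
Step 4 — H = 0.002709 + j0.05198.
Step 5 — Magnitude: |H| = 0.05205 (-25.7 dB); phase: φ = 87.0°.

|H| = 0.05205 (-25.7 dB), φ = 87.0°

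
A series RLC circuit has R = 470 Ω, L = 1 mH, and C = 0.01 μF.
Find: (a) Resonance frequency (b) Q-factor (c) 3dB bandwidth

Step 1 — Resonance condition Im(Z)=0 gives ω₀ = 1/√(LC).
Step 2 — ω₀ = 1/√(0.001·1e-08) = 3.162e+05 rad/s.
Step 3 — f₀ = ω₀/(2π) = 5.033e+04 Hz.
Step 4 — Series Q: Q = ω₀L/R = 3.162e+05·0.001/470 = 0.6728.
Step 5 — 3dB bandwidth: Δω = ω₀/Q = 4.7e+05 rad/s; BW = Δω/(2π) = 7.48e+04 Hz.

(a) f₀ = 5.033e+04 Hz  (b) Q = 0.6728  (c) BW = 7.48e+04 Hz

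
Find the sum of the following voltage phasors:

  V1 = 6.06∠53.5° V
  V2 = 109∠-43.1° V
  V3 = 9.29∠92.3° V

Step 1 — Convert each phasor to rectangular form:
  V1 = 6.06·(cos(53.5°) + j·sin(53.5°)) = 3.605 + j4.871 V
  V2 = 109·(cos(-43.1°) + j·sin(-43.1°)) = 79.59 - j74.48 V
  V3 = 9.29·(cos(92.3°) + j·sin(92.3°)) = -0.3728 + j9.283 V
Step 2 — Sum components: V_total = 82.82 - j60.32 V.
Step 3 — Convert to polar: |V_total| = 102.5 V, ∠V_total = -36.1°.

V_total = 102.5∠-36.1° V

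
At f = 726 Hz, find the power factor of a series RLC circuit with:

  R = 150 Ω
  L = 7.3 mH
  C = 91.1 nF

Step 1 — Angular frequency: ω = 2π·f = 2π·726 = 4562 rad/s.
Step 2 — Component impedances:
  R: Z = R = 150 Ω
  L: Z = jωL = j·4562·0.0073 = 0 + j33.3 Ω
  C: Z = 1/(jωC) = -j/(ω·C) = 0 - j2406 Ω
Step 3 — Series combination: Z_total = R + L + C = 150 - j2373 Ω = 2378∠-86.4° Ω.
Step 4 — Power factor: PF = cos(φ) = Re(Z)/|Z| = 150/2378 = 0.06308.
Step 5 — Type: Im(Z) = -2373 ⇒ leading (phase φ = -86.4°).

PF = 0.06308 (leading, φ = -86.4°)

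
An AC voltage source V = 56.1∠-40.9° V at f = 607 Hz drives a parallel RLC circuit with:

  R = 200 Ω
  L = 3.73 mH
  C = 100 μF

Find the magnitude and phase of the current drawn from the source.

Step 1 — Angular frequency: ω = 2π·f = 2π·607 = 3814 rad/s.
Step 2 — Component impedances:
  R: Z = R = 200 Ω
  L: Z = jωL = j·3814·0.00373 = 0 + j14.23 Ω
  C: Z = 1/(jωC) = -j/(ω·C) = 0 - j2.622 Ω
Step 3 — Parallel combination: 1/Z_total = 1/R + 1/L + 1/C; Z_total = 0.05165 - j3.214 Ω = 3.214∠-89.1° Ω.
Step 4 — Source phasor: V = 56.1∠-40.9° V = 42.4 - j36.73 V.
Step 5 — Ohm's law: I = V / Z_total = (42.4 - j36.73) / (0.05165 - j3.214) = 11.64 + j13.01 A.
Step 6 — Convert to polar: |I| = 17.45 A, ∠I = 48.2°.

I = 17.45∠48.2° A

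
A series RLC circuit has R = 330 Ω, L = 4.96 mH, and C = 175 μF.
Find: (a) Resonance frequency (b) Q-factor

Step 1 — Resonance condition Im(Z)=0 gives ω₀ = 1/√(LC).
Step 2 — ω₀ = 1/√(0.00496·0.000175) = 1073 rad/s.
Step 3 — f₀ = ω₀/(2π) = 170.8 Hz.
Step 4 — Series Q: Q = ω₀L/R = 1073·0.00496/330 = 0.01613.

(a) f₀ = 170.8 Hz  (b) Q = 0.01613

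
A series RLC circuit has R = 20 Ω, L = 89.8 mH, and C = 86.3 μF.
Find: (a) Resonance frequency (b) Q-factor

Step 1 — Resonance condition Im(Z)=0 gives ω₀ = 1/√(LC).
Step 2 — ω₀ = 1/√(0.0898·8.63e-05) = 359.2 rad/s.
Step 3 — f₀ = ω₀/(2π) = 57.17 Hz.
Step 4 — Series Q: Q = ω₀L/R = 359.2·0.0898/20 = 1.613.

(a) f₀ = 57.17 Hz  (b) Q = 1.613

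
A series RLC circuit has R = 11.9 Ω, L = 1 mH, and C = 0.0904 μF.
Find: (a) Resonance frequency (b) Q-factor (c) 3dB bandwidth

Step 1 — Resonance condition Im(Z)=0 gives ω₀ = 1/√(LC).
Step 2 — ω₀ = 1/√(0.001·9.04e-08) = 1.052e+05 rad/s.
Step 3 — f₀ = ω₀/(2π) = 1.674e+04 Hz.
Step 4 — Series Q: Q = ω₀L/R = 1.052e+05·0.001/11.9 = 8.838.
Step 5 — 3dB bandwidth: Δω = ω₀/Q = 1.19e+04 rad/s; BW = Δω/(2π) = 1894 Hz.

(a) f₀ = 1.674e+04 Hz  (b) Q = 8.838  (c) BW = 1894 Hz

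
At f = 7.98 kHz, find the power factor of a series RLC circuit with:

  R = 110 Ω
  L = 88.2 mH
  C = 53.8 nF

Step 1 — Angular frequency: ω = 2π·f = 2π·7980 = 5.014e+04 rad/s.
Step 2 — Component impedances:
  R: Z = R = 110 Ω
  L: Z = jωL = j·5.014e+04·0.0882 = 0 + j4422 Ω
  C: Z = 1/(jωC) = -j/(ω·C) = 0 - j370.7 Ω
Step 3 — Series combination: Z_total = R + L + C = 110 + j4052 Ω = 4053∠88.4° Ω.
Step 4 — Power factor: PF = cos(φ) = Re(Z)/|Z| = 110/4053 = 0.02714.
Step 5 — Type: Im(Z) = 4052 ⇒ lagging (phase φ = 88.4°).

PF = 0.02714 (lagging, φ = 88.4°)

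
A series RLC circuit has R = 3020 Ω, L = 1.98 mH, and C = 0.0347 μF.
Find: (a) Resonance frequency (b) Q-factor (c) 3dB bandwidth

Step 1 — Resonance: ω₀ = 1/√(LC) = 1/√(0.00198·3.47e-08) = 1.206e+05 rad/s.
Step 2 — f₀ = ω₀/(2π) = 1.92e+04 Hz.
Step 3 — Series Q: Q = ω₀L/R = 1.206e+05·0.00198/3020 = 0.0791.
Step 4 — Bandwidth: Δω = ω₀/Q = 1.525e+06 rad/s; BW = Δω/(2π) = 2.428e+05 Hz.

(a) f₀ = 1.92e+04 Hz  (b) Q = 0.0791  (c) BW = 2.428e+05 Hz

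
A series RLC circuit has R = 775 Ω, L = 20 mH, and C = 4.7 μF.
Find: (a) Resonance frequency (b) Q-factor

Step 1 — Resonance condition Im(Z)=0 gives ω₀ = 1/√(LC).
Step 2 — ω₀ = 1/√(0.02·4.7e-06) = 3262 rad/s.
Step 3 — f₀ = ω₀/(2π) = 519.1 Hz.
Step 4 — Series Q: Q = ω₀L/R = 3262·0.02/775 = 0.08417.

(a) f₀ = 519.1 Hz  (b) Q = 0.08417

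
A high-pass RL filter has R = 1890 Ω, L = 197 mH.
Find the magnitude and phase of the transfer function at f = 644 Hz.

Step 1 — Angular frequency: ω = 2π·644 = 4046 rad/s.
Step 2 — Transfer function: H(jω) = jωL/(R + jωL).
Step 3 — Numerator jωL = j·797.1; denominator R + jωL = 1890 + j797.1.
Step 4 — H = 0.151 + j0.3581.
Step 5 — Magnitude: |H| = 0.3886 (-8.2 dB); phase: φ = 67.1°.

|H| = 0.3886 (-8.2 dB), φ = 67.1°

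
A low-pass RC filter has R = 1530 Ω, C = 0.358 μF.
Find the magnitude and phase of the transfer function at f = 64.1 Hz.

Step 1 — Angular frequency: ω = 2π·64.1 = 402.8 rad/s.
Step 2 — Transfer function: H(jω) = 1/(1 + jωRC).
Step 3 — Denominator: 1 + jωRC = 1 + j·402.8·1530·3.58e-07 = 1 + j0.2206.
Step 4 — H = 0.9536 - j0.2104.
Step 5 — Magnitude: |H| = 0.9765 (-0.2 dB); phase: φ = -12.4°.

|H| = 0.9765 (-0.2 dB), φ = -12.4°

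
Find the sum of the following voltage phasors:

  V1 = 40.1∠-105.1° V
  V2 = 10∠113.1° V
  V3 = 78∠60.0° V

Step 1 — Convert each phasor to rectangular form:
  V1 = 40.1·(cos(-105.1°) + j·sin(-105.1°)) = -10.45 - j38.72 V
  V2 = 10·(cos(113.1°) + j·sin(113.1°)) = -3.923 + j9.198 V
  V3 = 78·(cos(60.0°) + j·sin(60.0°)) = 39 + j67.55 V
Step 2 — Sum components: V_total = 24.63 + j38.03 V.
Step 3 — Convert to polar: |V_total| = 45.31 V, ∠V_total = 57.1°.

V_total = 45.31∠57.1° V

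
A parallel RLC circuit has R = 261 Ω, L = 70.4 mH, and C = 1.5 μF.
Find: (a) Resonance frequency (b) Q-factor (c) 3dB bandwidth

Step 1 — Resonance: ω₀ = 1/√(LC) = 1/√(0.0704·1.5e-06) = 3077 rad/s.
Step 2 — f₀ = ω₀/(2π) = 489.8 Hz.
Step 3 — Parallel Q: Q = R/(ω₀L) = 261/(3077·0.0704) = 1.205.
Step 4 — Bandwidth: Δω = ω₀/Q = 2554 rad/s; BW = Δω/(2π) = 406.5 Hz.

(a) f₀ = 489.8 Hz  (b) Q = 1.205  (c) BW = 406.5 Hz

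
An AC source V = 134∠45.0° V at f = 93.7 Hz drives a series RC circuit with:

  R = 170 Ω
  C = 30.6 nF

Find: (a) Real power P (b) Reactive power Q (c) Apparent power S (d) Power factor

Step 1 — Angular frequency: ω = 2π·f = 2π·93.7 = 588.7 rad/s.
Step 2 — Component impedances:
  R: Z = R = 170 Ω
  C: Z = 1/(jωC) = -j/(ω·C) = 0 - j5.551e+04 Ω
Step 3 — Series combination: Z_total = R + C = 170 - j5.551e+04 Ω = 5.551e+04∠-89.8° Ω.
Step 4 — Source phasor: V = 134∠45.0° V = 94.75 + j94.75 V.
Step 5 — Current: I = V / Z = -0.001702 + j0.001712 A = 0.002414∠134.8° A.
Step 6 — Complex power: S = V·I* = 0.0009907 - j0.3235 VA.
Step 7 — Real power: P = Re(S) = 0.0009907 W.
Step 8 — Reactive power: Q = Im(S) = -0.3235 VAR.
Step 9 — Apparent power: |S| = 0.3235 VA.
Step 10 — Power factor: PF = P/|S| = 0.003063 (leading).

(a) P = 0.0009907 W  (b) Q = -0.3235 VAR  (c) S = 0.3235 VA  (d) PF = 0.003063 (leading)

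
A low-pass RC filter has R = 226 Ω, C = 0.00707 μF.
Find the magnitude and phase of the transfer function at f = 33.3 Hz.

Step 1 — Angular frequency: ω = 2π·33.3 = 209.2 rad/s.
Step 2 — Transfer function: H(jω) = 1/(1 + jωRC).
Step 3 — Denominator: 1 + jωRC = 1 + j·209.2·226·7.07e-09 = 1 + j0.0003343.
Step 4 — H = 1 - j0.0003343.
Step 5 — Magnitude: |H| = 1 (-0.0 dB); phase: φ = -0.0°.

|H| = 1 (-0.0 dB), φ = -0.0°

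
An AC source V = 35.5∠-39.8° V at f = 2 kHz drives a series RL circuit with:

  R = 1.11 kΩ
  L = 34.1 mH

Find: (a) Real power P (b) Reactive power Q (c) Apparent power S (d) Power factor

Step 1 — Angular frequency: ω = 2π·f = 2π·2000 = 1.257e+04 rad/s.
Step 2 — Component impedances:
  R: Z = R = 1110 Ω
  L: Z = jωL = j·1.257e+04·0.0341 = 0 + j428.5 Ω
Step 3 — Series combination: Z_total = R + L = 1110 + j428.5 Ω = 1190∠21.1° Ω.
Step 4 — Source phasor: V = 35.5∠-39.8° V = 27.27 - j22.72 V.
Step 5 — Current: I = V / Z = 0.01451 - j0.02607 A = 0.02984∠-60.9° A.
Step 6 — Complex power: S = V·I* = 0.9881 + j0.3815 VA.
Step 7 — Real power: P = Re(S) = 0.9881 W.
Step 8 — Reactive power: Q = Im(S) = 0.3815 VAR.
Step 9 — Apparent power: |S| = 1.059 VA.
Step 10 — Power factor: PF = P/|S| = 0.9329 (lagging).

(a) P = 0.9881 W  (b) Q = 0.3815 VAR  (c) S = 1.059 VA  (d) PF = 0.9329 (lagging)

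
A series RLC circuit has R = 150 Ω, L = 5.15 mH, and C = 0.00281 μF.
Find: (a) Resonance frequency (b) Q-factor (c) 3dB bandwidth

Step 1 — Resonance condition Im(Z)=0 gives ω₀ = 1/√(LC).
Step 2 — ω₀ = 1/√(0.00515·2.81e-09) = 2.629e+05 rad/s.
Step 3 — f₀ = ω₀/(2π) = 4.184e+04 Hz.
Step 4 — Series Q: Q = ω₀L/R = 2.629e+05·0.00515/150 = 9.025.
Step 5 — 3dB bandwidth: Δω = ω₀/Q = 2.913e+04 rad/s; BW = Δω/(2π) = 4636 Hz.

(a) f₀ = 4.184e+04 Hz  (b) Q = 9.025  (c) BW = 4636 Hz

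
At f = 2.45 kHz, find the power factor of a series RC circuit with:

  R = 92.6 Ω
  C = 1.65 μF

Step 1 — Angular frequency: ω = 2π·f = 2π·2450 = 1.539e+04 rad/s.
Step 2 — Component impedances:
  R: Z = R = 92.6 Ω
  C: Z = 1/(jωC) = -j/(ω·C) = 0 - j39.37 Ω
Step 3 — Series combination: Z_total = R + C = 92.6 - j39.37 Ω = 100.6∠-23.0° Ω.
Step 4 — Power factor: PF = cos(φ) = Re(Z)/|Z| = 92.6/100.62 = 0.9203.
Step 5 — Type: Im(Z) = -39.37 ⇒ leading (phase φ = -23.0°).

PF = 0.9203 (leading, φ = -23.0°)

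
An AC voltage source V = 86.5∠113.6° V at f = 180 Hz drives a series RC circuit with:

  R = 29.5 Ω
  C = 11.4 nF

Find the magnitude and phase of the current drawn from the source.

Step 1 — Angular frequency: ω = 2π·f = 2π·180 = 1131 rad/s.
Step 2 — Component impedances:
  R: Z = R = 29.5 Ω
  C: Z = 1/(jωC) = -j/(ω·C) = 0 - j7.756e+04 Ω
Step 3 — Series combination: Z_total = R + C = 29.5 - j7.756e+04 Ω = 7.756e+04∠-90.0° Ω.
Step 4 — Source phasor: V = 86.5∠113.6° V = -34.63 + j79.27 V.
Step 5 — Ohm's law: I = V / Z_total = (-34.63 + j79.27) / (29.5 - j7.756e+04) = -0.001022 - j0.0004461 A.
Step 6 — Convert to polar: |I| = 0.001115 A, ∠I = -156.4°.

I = 0.001115∠-156.4° A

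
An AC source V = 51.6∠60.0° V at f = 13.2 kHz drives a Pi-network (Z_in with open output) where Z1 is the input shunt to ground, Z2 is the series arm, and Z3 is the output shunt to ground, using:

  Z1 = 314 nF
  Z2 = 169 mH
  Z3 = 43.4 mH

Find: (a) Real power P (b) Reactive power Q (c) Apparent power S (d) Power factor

Step 1 — Angular frequency: ω = 2π·f = 2π·1.32e+04 = 8.294e+04 rad/s.
Step 2 — Component impedances:
  Z1: Z = 1/(jωC) = -j/(ω·C) = 0 - j38.4 Ω
  Z2: Z = jωL = j·8.294e+04·0.169 = 0 + j1.402e+04 Ω
  Z3: Z = jωL = j·8.294e+04·0.0434 = 0 + j3600 Ω
Step 3 — With open output, the series arm Z2 and the output shunt Z3 appear in series to ground: Z2 + Z3 = 0 + j1.762e+04 Ω.
Step 4 — Parallel with input shunt Z1: Z_in = Z1 || (Z2 + Z3) = 0 - j38.48 Ω = 38.48∠-90.0° Ω.
Step 5 — Source phasor: V = 51.6∠60.0° V = 25.8 + j44.69 V.
Step 6 — Current: I = V / Z = -1.161 + j0.6704 A = 1.341∠150.0° A.
Step 7 — Complex power: S = V·I* = 0 - j69.19 VA.
Step 8 — Real power: P = Re(S) = 0 W.
Step 9 — Reactive power: Q = Im(S) = -69.19 VAR.
Step 10 — Apparent power: |S| = 69.19 VA.
Step 11 — Power factor: PF = P/|S| = 0 (leading).

(a) P = 0 W  (b) Q = -69.19 VAR  (c) S = 69.19 VA  (d) PF = 0 (leading)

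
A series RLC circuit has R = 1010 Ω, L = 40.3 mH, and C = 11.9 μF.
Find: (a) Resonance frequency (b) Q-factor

Step 1 — Resonance condition Im(Z)=0 gives ω₀ = 1/√(LC).
Step 2 — ω₀ = 1/√(0.0403·1.19e-05) = 1444 rad/s.
Step 3 — f₀ = ω₀/(2π) = 229.8 Hz.
Step 4 — Series Q: Q = ω₀L/R = 1444·0.0403/1010 = 0.05762.

(a) f₀ = 229.8 Hz  (b) Q = 0.05762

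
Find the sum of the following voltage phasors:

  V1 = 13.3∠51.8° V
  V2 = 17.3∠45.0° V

Step 1 — Convert each phasor to rectangular form:
  V1 = 13.3·(cos(51.8°) + j·sin(51.8°)) = 8.225 + j10.45 V
  V2 = 17.3·(cos(45.0°) + j·sin(45.0°)) = 12.23 + j12.23 V
Step 2 — Sum components: V_total = 20.46 + j22.68 V.
Step 3 — Convert to polar: |V_total| = 30.55 V, ∠V_total = 48.0°.

V_total = 30.55∠48.0° V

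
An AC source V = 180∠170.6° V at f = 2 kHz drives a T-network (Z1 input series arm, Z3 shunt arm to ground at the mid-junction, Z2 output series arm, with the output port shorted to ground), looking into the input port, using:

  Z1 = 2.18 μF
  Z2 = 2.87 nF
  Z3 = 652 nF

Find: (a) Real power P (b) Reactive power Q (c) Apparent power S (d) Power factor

Step 1 — Angular frequency: ω = 2π·f = 2π·2000 = 1.257e+04 rad/s.
Step 2 — Component impedances:
  Z1: Z = 1/(jωC) = -j/(ω·C) = 0 - j36.5 Ω
  Z2: Z = 1/(jωC) = -j/(ω·C) = 0 - j2.773e+04 Ω
  Z3: Z = 1/(jωC) = -j/(ω·C) = 0 - j122.1 Ω
Step 3 — With the output port shorted to ground, the output series arm Z2 runs from the junction to ground; the shunt arm Z3 also runs from the junction to ground. They appear in parallel: Z3 || Z2 = 0 - j121.5 Ω.
Step 4 — Series with input arm Z1: Z_in = Z1 + (Z3 || Z2) = 0 - j158 Ω = 158∠-90.0° Ω.
Step 5 — Source phasor: V = 180∠170.6° V = -177.6 + j29.4 V.
Step 6 — Current: I = V / Z = -0.186 - j1.124 A = 1.139∠-99.4° A.
Step 7 — Complex power: S = V·I* = 0 - j205 VA.
Step 8 — Real power: P = Re(S) = 0 W.
Step 9 — Reactive power: Q = Im(S) = -205 VAR.
Step 10 — Apparent power: |S| = 205 VA.
Step 11 — Power factor: PF = P/|S| = 0 (leading).

(a) P = 0 W  (b) Q = -205 VAR  (c) S = 205 VA  (d) PF = 0 (leading)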